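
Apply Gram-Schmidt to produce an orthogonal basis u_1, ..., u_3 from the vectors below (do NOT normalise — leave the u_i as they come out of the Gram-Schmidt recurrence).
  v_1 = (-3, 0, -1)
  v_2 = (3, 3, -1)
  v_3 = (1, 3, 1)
Orthogonal basis:
  u_1 = (-3, 0, -1)
  u_2 = (3/5, 3, -9/5)
  u_3 = (-4/7, 8/7, 12/7)

Apply the Gram-Schmidt recurrence
  u_1 = v_1
  u_i = v_i − Σ_{j<i} ((v_i · u_j) / (u_j · u_j)) · u_j.

Step by step this gives:
  u_1 = (-3, 0, -1)
  u_2 = (3/5, 3, -9/5)
  u_3 = (-4/7, 8/7, 12/7)

Orthogonality check:
  u_2 · u_1 = 0 (should be 0)
  u_3 · u_1 = 0 (should be 0)
  u_3 · u_2 = 0 (should be 0)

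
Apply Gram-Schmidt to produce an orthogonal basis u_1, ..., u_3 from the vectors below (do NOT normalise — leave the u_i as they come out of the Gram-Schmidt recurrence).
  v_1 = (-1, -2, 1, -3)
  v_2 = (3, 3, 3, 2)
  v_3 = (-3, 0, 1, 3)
Orthogonal basis:
  u_1 = (-1, -2, 1, -3)
  u_2 = (11/5, 7/5, 19/5, -2/5)
  u_3 = (-938/321, -130/321, 656/321, 206/107)

Apply the Gram-Schmidt recurrence
  u_1 = v_1
  u_i = v_i − Σ_{j<i} ((v_i · u_j) / (u_j · u_j)) · u_j.

Step by step this gives:
  u_1 = (-1, -2, 1, -3)
  u_2 = (11/5, 7/5, 19/5, -2/5)
  u_3 = (-938/321, -130/321, 656/321, 206/107)

Orthogonality check:
  u_2 · u_1 = 0 (should be 0)
  u_3 · u_1 = 0 (should be 0)
  u_3 · u_2 = 0 (should be 0)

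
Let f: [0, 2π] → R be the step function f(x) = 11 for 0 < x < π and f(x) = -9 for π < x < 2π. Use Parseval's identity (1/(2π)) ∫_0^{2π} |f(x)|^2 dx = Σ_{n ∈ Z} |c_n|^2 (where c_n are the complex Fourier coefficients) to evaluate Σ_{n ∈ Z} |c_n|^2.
Σ |c_n|^2 = 101

Parseval equates the L^2 energy of f (normalised by 1/(2π)) with the ℓ^2 sum of its Fourier coefficients: (1/(2π)) ∫_0^{2π} |f|^2 = Σ |c_n|^2.
Compute the left side: (1/(2π)) [∫_0^π 11^2 dx + ∫_π^{2π} (-9)^2 dx] = (1/(2π)) · (121π + 81π) = (121 + 81)/2 = 101.
So Σ_{n ∈ Z} |c_n|^2 = 101.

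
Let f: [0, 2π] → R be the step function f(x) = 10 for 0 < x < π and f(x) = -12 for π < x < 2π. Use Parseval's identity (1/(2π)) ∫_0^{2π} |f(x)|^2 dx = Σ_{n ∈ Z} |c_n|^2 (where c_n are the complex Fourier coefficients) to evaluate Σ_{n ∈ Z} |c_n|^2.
Σ |c_n|^2 = 122

Parseval equates the L^2 energy of f (normalised by 1/(2π)) with the ℓ^2 sum of its Fourier coefficients: (1/(2π)) ∫_0^{2π} |f|^2 = Σ |c_n|^2.
Compute the left side: (1/(2π)) [∫_0^π 10^2 dx + ∫_π^{2π} (-12)^2 dx] = (1/(2π)) · (100π + 144π) = (100 + 144)/2 = 122.
So Σ_{n ∈ Z} |c_n|^2 = 122.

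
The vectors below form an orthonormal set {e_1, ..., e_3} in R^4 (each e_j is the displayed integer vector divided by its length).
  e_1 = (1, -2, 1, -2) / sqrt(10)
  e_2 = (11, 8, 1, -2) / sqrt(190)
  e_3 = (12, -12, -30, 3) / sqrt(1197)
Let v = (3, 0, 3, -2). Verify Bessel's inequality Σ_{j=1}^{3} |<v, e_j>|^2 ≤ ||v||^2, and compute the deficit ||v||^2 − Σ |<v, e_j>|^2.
Σ |<v, e_j>|^2 = 150/7; ||v||^2 = 22; deficit = 4/7

Write each e_j = u_j / sqrt(<u_j, u_j>) where u_j is the displayed integer vector. Then <v, e_j> = <v, u_j> / sqrt(<u_j, u_j>), so |<v, e_j>|^2 = <v, u_j>^2 / <u_j, u_j>.
Coefficients: <v, e_1> = 10/sqrt(10), <v, e_2> = 40/sqrt(190), <v, e_3> = -60/sqrt(1197).
Square and sum: Σ |<v, e_j>|^2 = 150/7.
Compute ||v||^2 = v·v = 22.
Deficit = 22 − 150/7 = 4/7 ≥ 0, confirming Bessel's inequality. (The deficit equals ||v − Σ <v,e_j> e_j||^2, the squared distance from v to span{e_j}.)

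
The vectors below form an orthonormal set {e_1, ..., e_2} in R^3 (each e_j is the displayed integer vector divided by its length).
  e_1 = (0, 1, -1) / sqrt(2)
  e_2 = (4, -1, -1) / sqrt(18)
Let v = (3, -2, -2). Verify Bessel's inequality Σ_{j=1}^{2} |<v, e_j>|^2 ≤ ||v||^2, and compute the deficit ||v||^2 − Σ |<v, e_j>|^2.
Σ |<v, e_j>|^2 = 128/9; ||v||^2 = 17; deficit = 25/9

Write each e_j = u_j / sqrt(<u_j, u_j>) where u_j is the displayed integer vector. Then <v, e_j> = <v, u_j> / sqrt(<u_j, u_j>), so |<v, e_j>|^2 = <v, u_j>^2 / <u_j, u_j>.
Coefficients: <v, e_1> = 0/sqrt(2), <v, e_2> = 16/sqrt(18).
Square and sum: Σ |<v, e_j>|^2 = 128/9.
Compute ||v||^2 = v·v = 17.
Deficit = 17 − 128/9 = 25/9 ≥ 0, confirming Bessel's inequality. (The deficit equals ||v − Σ <v,e_j> e_j||^2, the squared distance from v to span{e_j}.)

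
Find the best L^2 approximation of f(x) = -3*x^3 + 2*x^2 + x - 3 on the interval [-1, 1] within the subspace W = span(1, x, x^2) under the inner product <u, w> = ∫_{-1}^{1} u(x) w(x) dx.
g(x) = 2*x^2 - 4*x/5 - 3

The best approximation g ∈ W is the orthogonal projection of f onto W. Writing g = a_0 + a_1 x + a_2 x^2, the coefficients solve the normal equations G · a = b where
  G_{ij} = <φ_i, φ_j> and b_i = <f, φ_i>, with φ_0 = 1, φ_1 = x, φ_2 = x^2.
G =
  [2, 0, 2/3]
  [0, 2/3, 0]
  [2/3, 0, 2/5],
b = (-14/3, -8/15, -6/5).
Solving gives a_0 = -3, a_1 = -4/5, a_2 = 2, so
  g(x) = 2*x^2 - 4*x/5 - 3.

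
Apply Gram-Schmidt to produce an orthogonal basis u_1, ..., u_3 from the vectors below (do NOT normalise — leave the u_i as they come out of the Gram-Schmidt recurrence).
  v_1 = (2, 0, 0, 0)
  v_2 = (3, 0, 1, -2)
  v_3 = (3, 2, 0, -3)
Orthogonal basis:
  u_1 = (2, 0, 0, 0)
  u_2 = (0, 0, 1, -2)
  u_3 = (0, 2, -6/5, -3/5)

Apply the Gram-Schmidt recurrence
  u_1 = v_1
  u_i = v_i − Σ_{j<i} ((v_i · u_j) / (u_j · u_j)) · u_j.

Step by step this gives:
  u_1 = (2, 0, 0, 0)
  u_2 = (0, 0, 1, -2)
  u_3 = (0, 2, -6/5, -3/5)

Orthogonality check:
  u_2 · u_1 = 0 (should be 0)
  u_3 · u_1 = 0 (should be 0)
  u_3 · u_2 = 0 (should be 0)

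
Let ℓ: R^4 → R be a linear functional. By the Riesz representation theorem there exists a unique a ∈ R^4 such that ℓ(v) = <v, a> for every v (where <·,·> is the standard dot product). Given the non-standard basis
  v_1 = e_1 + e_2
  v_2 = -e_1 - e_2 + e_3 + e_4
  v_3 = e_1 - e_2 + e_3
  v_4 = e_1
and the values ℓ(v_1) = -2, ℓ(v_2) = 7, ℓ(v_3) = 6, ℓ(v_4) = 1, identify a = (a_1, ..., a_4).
a = (1, -3, 2, 3)

Write a = (a_1, ..., a_4) in the standard basis. For each basis vector v_i, ℓ(v_i) = <v_i, a> is a linear equation in the a_j's. Collect the n equations into a matrix system V a = ℓ, where row i of V is v_i (expressed in the standard basis). Since V is invertible (lower-triangular with 1s on the diagonal, up to permutation), solve by back-substitution:
  V =
[[1, 1, 0, 0],
 [-1, -1, 1, 1],
 [1, -1, 1, 0],
 [1, 0, 0, 0]]
  V a = (-2, 7, 6, 1)
Solving gives a = (1, -3, 2, 3).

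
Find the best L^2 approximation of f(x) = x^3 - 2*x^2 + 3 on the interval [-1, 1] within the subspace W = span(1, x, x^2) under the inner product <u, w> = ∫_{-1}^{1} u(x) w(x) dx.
g(x) = -2*x^2 + 3*x/5 + 3

The best approximation g ∈ W is the orthogonal projection of f onto W. Writing g = a_0 + a_1 x + a_2 x^2, the coefficients solve the normal equations G · a = b where
  G_{ij} = <φ_i, φ_j> and b_i = <f, φ_i>, with φ_0 = 1, φ_1 = x, φ_2 = x^2.
G =
  [2, 0, 2/3]
  [0, 2/3, 0]
  [2/3, 0, 2/5],
b = (14/3, 2/5, 6/5).
Solving gives a_0 = 3, a_1 = 3/5, a_2 = -2, so
  g(x) = -2*x^2 + 3*x/5 + 3.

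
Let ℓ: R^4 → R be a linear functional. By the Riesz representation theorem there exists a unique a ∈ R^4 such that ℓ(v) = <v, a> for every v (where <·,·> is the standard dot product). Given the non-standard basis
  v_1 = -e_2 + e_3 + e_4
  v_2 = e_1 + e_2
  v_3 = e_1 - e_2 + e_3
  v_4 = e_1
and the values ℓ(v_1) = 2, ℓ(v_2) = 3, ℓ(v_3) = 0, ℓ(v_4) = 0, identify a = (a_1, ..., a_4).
a = (0, 3, 3, 2)

Write a = (a_1, ..., a_4) in the standard basis. For each basis vector v_i, ℓ(v_i) = <v_i, a> is a linear equation in the a_j's. Collect the n equations into a matrix system V a = ℓ, where row i of V is v_i (expressed in the standard basis). Since V is invertible (lower-triangular with 1s on the diagonal, up to permutation), solve by back-substitution:
  V =
[[0, -1, 1, 1],
 [1, 1, 0, 0],
 [1, -1, 1, 0],
 [1, 0, 0, 0]]
  V a = (2, 3, 0, 0)
Solving gives a = (0, 3, 3, 2).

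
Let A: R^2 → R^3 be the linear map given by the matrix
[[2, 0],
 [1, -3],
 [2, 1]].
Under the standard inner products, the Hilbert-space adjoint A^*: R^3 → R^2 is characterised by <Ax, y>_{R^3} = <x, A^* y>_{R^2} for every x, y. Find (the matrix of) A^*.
A^* = A^T =
[[2, 1, 2],
 [0, -3, 1]]

For real matrices with standard dot products, the defining identity <Ax, y> = <x, A^* y> gives (Ax)^T y = x^T (A^*) y, i.e. x^T A^T y = x^T (A^*) y. Since this holds for all x, y, we must have A^* = A^T. Therefore
A^* =
[[2, 1, 2],
 [0, -3, 1]].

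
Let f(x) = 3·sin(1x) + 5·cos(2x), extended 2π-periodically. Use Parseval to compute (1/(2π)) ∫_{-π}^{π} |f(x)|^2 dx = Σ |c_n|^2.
Σ |c_n|^2 = 17

Expand |f|^2 and use orthogonality of {sin(nx), cos(mx)} on [-π, π]:
  ∫_{-π}^{π} sin(nx)^2 dx = π, ∫ cos(mx)^2 dx = π, and cross terms integrate to 0.
So ∫_{-π}^{π} f(x)^2 dx = 3^2 · π + 5^2 · π = (9 + 25)π.
Divide by 2π: (9 + 25)/2 = 17.
By Parseval, this equals Σ |c_n|^2.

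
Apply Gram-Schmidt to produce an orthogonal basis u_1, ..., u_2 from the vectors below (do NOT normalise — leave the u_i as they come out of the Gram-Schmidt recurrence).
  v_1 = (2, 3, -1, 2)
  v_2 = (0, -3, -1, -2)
Orthogonal basis:
  u_1 = (2, 3, -1, 2)
  u_2 = (4/3, -1, -5/3, -2/3)

Apply the Gram-Schmidt recurrence
  u_1 = v_1
  u_i = v_i − Σ_{j<i} ((v_i · u_j) / (u_j · u_j)) · u_j.

Step by step this gives:
  u_1 = (2, 3, -1, 2)
  u_2 = (4/3, -1, -5/3, -2/3)

Orthogonality check:
  u_2 · u_1 = 0 (should be 0)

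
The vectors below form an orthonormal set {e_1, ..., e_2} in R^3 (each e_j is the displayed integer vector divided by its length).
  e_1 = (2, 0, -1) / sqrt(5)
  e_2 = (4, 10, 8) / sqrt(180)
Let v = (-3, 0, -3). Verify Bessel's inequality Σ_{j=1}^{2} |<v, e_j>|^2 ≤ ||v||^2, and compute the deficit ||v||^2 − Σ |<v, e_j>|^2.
Σ |<v, e_j>|^2 = 9; ||v||^2 = 18; deficit = 9

Write each e_j = u_j / sqrt(<u_j, u_j>) where u_j is the displayed integer vector. Then <v, e_j> = <v, u_j> / sqrt(<u_j, u_j>), so |<v, e_j>|^2 = <v, u_j>^2 / <u_j, u_j>.
Coefficients: <v, e_1> = -3/sqrt(5), <v, e_2> = -36/sqrt(180).
Square and sum: Σ |<v, e_j>|^2 = 9.
Compute ||v||^2 = v·v = 18.
Deficit = 18 − 9 = 9 ≥ 0, confirming Bessel's inequality. (The deficit equals ||v − Σ <v,e_j> e_j||^2, the squared distance from v to span{e_j}.)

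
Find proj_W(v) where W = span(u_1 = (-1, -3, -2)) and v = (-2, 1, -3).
proj_W(v) = (-5/14, -15/14, -5/7)

Set up U = [u_1 | ... | u_1] ∈ R^(3×1). The projector onto W = col(U) is P = U (U^T U)^(-1) U^T.
Compute U^T U =
  [14],
and U^T v = (5).
Solve U^T U · c = U^T v for the coefficients: c = (5/14). The projection is proj_W(v) = U c.
Check: (v - proj_W(v)) · u_1 = 0  (should be 0).
Result: proj_W(v) = (-5/14, -15/14, -5/7).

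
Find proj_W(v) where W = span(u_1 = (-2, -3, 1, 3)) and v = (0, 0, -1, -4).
proj_W(v) = (26/23, 39/23, -13/23, -39/23)

Set up U = [u_1 | ... | u_1] ∈ R^(4×1). The projector onto W = col(U) is P = U (U^T U)^(-1) U^T.
Compute U^T U =
  [23],
and U^T v = (-13).
Solve U^T U · c = U^T v for the coefficients: c = (-13/23). The projection is proj_W(v) = U c.
Check: (v - proj_W(v)) · u_1 = 0  (should be 0).
Result: proj_W(v) = (26/23, 39/23, -13/23, -39/23).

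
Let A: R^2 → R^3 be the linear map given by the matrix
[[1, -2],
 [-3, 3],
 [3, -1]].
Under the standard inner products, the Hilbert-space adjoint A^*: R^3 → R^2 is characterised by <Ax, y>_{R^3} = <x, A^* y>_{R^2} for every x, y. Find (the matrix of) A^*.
A^* = A^T =
[[1, -3, 3],
 [-2, 3, -1]]

For real matrices with standard dot products, the defining identity <Ax, y> = <x, A^* y> gives (Ax)^T y = x^T (A^*) y, i.e. x^T A^T y = x^T (A^*) y. Since this holds for all x, y, we must have A^* = A^T. Therefore
A^* =
[[1, -3, 3],
 [-2, 3, -1]].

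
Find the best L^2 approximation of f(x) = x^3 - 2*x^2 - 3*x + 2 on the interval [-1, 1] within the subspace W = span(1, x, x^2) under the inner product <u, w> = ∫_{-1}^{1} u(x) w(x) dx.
g(x) = -2*x^2 - 12*x/5 + 2

The best approximation g ∈ W is the orthogonal projection of f onto W. Writing g = a_0 + a_1 x + a_2 x^2, the coefficients solve the normal equations G · a = b where
  G_{ij} = <φ_i, φ_j> and b_i = <f, φ_i>, with φ_0 = 1, φ_1 = x, φ_2 = x^2.
G =
  [2, 0, 2/3]
  [0, 2/3, 0]
  [2/3, 0, 2/5],
b = (8/3, -8/5, 8/15).
Solving gives a_0 = 2, a_1 = -12/5, a_2 = -2, so
  g(x) = -2*x^2 - 12*x/5 + 2.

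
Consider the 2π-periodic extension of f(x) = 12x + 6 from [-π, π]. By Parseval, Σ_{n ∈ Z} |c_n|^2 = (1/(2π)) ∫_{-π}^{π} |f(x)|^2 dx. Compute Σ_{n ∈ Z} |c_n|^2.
Σ |c_n|^2 = 48π^2 + 36

Expand and integrate term by term over [-π, π]:
  ∫ (12x)^2 dx = 144·(2π^3/3); ∫ 2·12·(6)·x dx = 0 (odd integrand); ∫ 6^2 dx = 36·2π.
So (1/(2π)) ∫_{-π}^{π} (12x + 6)^2 dx = 144π^2/3 + 36 = 48π^2 + 36.
Parseval ⇒ Σ |c_n|^2 = 48π^2 + 36.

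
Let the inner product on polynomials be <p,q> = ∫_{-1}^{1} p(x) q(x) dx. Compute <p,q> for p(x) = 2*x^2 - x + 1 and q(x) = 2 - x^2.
<p,q> = 26/5

Expand the product: p(x)·q(x) = -2*x^4 + x^3 + 3*x^2 - 2*x + 2.
∫_{-1}^{1} of each monomial x^k gives [2/(k+1) if k even, 0 if k odd]. Integrating term-by-term (or equivalently evaluating the antiderivative F(x) = -2*x^5/5 + x^4/4 + x^3 - x^2 + 2*x at the endpoints):
  F(1) − F(−1) = 37/20 − (-67/20) = 26/5.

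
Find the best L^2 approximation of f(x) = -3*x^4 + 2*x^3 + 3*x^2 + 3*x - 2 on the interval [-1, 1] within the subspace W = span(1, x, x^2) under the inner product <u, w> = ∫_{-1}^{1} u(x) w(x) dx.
g(x) = 3*x^2/7 + 21*x/5 - 61/35

The best approximation g ∈ W is the orthogonal projection of f onto W. Writing g = a_0 + a_1 x + a_2 x^2, the coefficients solve the normal equations G · a = b where
  G_{ij} = <φ_i, φ_j> and b_i = <f, φ_i>, with φ_0 = 1, φ_1 = x, φ_2 = x^2.
G =
  [2, 0, 2/3]
  [0, 2/3, 0]
  [2/3, 0, 2/5],
b = (-16/5, 14/5, -104/105).
Solving gives a_0 = -61/35, a_1 = 21/5, a_2 = 3/7, so
  g(x) = 3*x^2/7 + 21*x/5 - 61/35.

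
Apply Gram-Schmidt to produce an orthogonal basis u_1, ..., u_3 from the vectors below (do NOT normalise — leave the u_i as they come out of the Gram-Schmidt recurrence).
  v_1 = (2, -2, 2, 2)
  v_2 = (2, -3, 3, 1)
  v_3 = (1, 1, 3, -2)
Orthogonal basis:
  u_1 = (2, -2, 2, 2)
  u_2 = (-1/4, -3/4, 3/4, -5/4)
  u_3 = (12/11, 25/11, 19/11, -6/11)

Apply the Gram-Schmidt recurrence
  u_1 = v_1
  u_i = v_i − Σ_{j<i} ((v_i · u_j) / (u_j · u_j)) · u_j.

Step by step this gives:
  u_1 = (2, -2, 2, 2)
  u_2 = (-1/4, -3/4, 3/4, -5/4)
  u_3 = (12/11, 25/11, 19/11, -6/11)

Orthogonality check:
  u_2 · u_1 = 0 (should be 0)
  u_3 · u_1 = 0 (should be 0)
  u_3 · u_2 = 0 (should be 0)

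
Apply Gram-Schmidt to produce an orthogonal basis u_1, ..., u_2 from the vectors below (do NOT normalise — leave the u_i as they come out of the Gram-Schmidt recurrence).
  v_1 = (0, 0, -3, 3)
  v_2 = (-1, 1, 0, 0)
Orthogonal basis:
  u_1 = (0, 0, -3, 3)
  u_2 = (-1, 1, 0, 0)

Apply the Gram-Schmidt recurrence
  u_1 = v_1
  u_i = v_i − Σ_{j<i} ((v_i · u_j) / (u_j · u_j)) · u_j.

Step by step this gives:
  u_1 = (0, 0, -3, 3)
  u_2 = (-1, 1, 0, 0)

Orthogonality check:
  u_2 · u_1 = 0 (should be 0)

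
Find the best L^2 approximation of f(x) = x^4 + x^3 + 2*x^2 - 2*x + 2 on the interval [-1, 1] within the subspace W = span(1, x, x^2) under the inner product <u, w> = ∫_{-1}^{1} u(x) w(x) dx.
g(x) = 20*x^2/7 - 7*x/5 + 67/35

The best approximation g ∈ W is the orthogonal projection of f onto W. Writing g = a_0 + a_1 x + a_2 x^2, the coefficients solve the normal equations G · a = b where
  G_{ij} = <φ_i, φ_j> and b_i = <f, φ_i>, with φ_0 = 1, φ_1 = x, φ_2 = x^2.
G =
  [2, 0, 2/3]
  [0, 2/3, 0]
  [2/3, 0, 2/5],
b = (86/15, -14/15, 254/105).
Solving gives a_0 = 67/35, a_1 = -7/5, a_2 = 20/7, so
  g(x) = 20*x^2/7 - 7*x/5 + 67/35.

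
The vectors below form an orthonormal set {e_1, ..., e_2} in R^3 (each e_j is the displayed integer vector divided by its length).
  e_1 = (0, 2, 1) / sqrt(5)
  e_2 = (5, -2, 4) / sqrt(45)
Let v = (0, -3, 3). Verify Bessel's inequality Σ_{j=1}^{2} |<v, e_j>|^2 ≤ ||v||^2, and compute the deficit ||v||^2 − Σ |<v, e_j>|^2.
Σ |<v, e_j>|^2 = 9; ||v||^2 = 18; deficit = 9

Write each e_j = u_j / sqrt(<u_j, u_j>) where u_j is the displayed integer vector. Then <v, e_j> = <v, u_j> / sqrt(<u_j, u_j>), so |<v, e_j>|^2 = <v, u_j>^2 / <u_j, u_j>.
Coefficients: <v, e_1> = -3/sqrt(5), <v, e_2> = 18/sqrt(45).
Square and sum: Σ |<v, e_j>|^2 = 9.
Compute ||v||^2 = v·v = 18.
Deficit = 18 − 9 = 9 ≥ 0, confirming Bessel's inequality. (The deficit equals ||v − Σ <v,e_j> e_j||^2, the squared distance from v to span{e_j}.)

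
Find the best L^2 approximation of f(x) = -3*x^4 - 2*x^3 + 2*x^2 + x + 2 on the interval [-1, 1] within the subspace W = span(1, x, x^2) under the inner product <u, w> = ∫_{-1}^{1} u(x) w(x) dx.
g(x) = -4*x^2/7 - x/5 + 79/35

The best approximation g ∈ W is the orthogonal projection of f onto W. Writing g = a_0 + a_1 x + a_2 x^2, the coefficients solve the normal equations G · a = b where
  G_{ij} = <φ_i, φ_j> and b_i = <f, φ_i>, with φ_0 = 1, φ_1 = x, φ_2 = x^2.
G =
  [2, 0, 2/3]
  [0, 2/3, 0]
  [2/3, 0, 2/5],
b = (62/15, -2/15, 134/105).
Solving gives a_0 = 79/35, a_1 = -1/5, a_2 = -4/7, so
  g(x) = -4*x^2/7 - x/5 + 79/35.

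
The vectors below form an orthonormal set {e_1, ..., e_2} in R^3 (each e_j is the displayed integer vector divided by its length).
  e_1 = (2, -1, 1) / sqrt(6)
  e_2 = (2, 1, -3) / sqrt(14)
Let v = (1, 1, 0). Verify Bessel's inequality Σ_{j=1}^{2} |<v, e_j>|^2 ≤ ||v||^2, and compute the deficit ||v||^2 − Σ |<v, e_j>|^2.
Σ |<v, e_j>|^2 = 17/21; ||v||^2 = 2; deficit = 25/21

Write each e_j = u_j / sqrt(<u_j, u_j>) where u_j is the displayed integer vector. Then <v, e_j> = <v, u_j> / sqrt(<u_j, u_j>), so |<v, e_j>|^2 = <v, u_j>^2 / <u_j, u_j>.
Coefficients: <v, e_1> = 1/sqrt(6), <v, e_2> = 3/sqrt(14).
Square and sum: Σ |<v, e_j>|^2 = 17/21.
Compute ||v||^2 = v·v = 2.
Deficit = 2 − 17/21 = 25/21 ≥ 0, confirming Bessel's inequality. (The deficit equals ||v − Σ <v,e_j> e_j||^2, the squared distance from v to span{e_j}.)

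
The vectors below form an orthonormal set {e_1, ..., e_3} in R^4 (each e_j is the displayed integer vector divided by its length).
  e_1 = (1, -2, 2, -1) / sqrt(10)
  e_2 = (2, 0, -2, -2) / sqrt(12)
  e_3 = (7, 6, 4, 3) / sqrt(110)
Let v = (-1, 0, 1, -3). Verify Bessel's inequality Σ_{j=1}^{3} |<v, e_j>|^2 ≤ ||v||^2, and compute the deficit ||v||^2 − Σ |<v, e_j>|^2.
Σ |<v, e_j>|^2 = 107/33; ||v||^2 = 11; deficit = 256/33

Write each e_j = u_j / sqrt(<u_j, u_j>) where u_j is the displayed integer vector. Then <v, e_j> = <v, u_j> / sqrt(<u_j, u_j>), so |<v, e_j>|^2 = <v, u_j>^2 / <u_j, u_j>.
Coefficients: <v, e_1> = 4/sqrt(10), <v, e_2> = 2/sqrt(12), <v, e_3> = -12/sqrt(110).
Square and sum: Σ |<v, e_j>|^2 = 107/33.
Compute ||v||^2 = v·v = 11.
Deficit = 11 − 107/33 = 256/33 ≥ 0, confirming Bessel's inequality. (The deficit equals ||v − Σ <v,e_j> e_j||^2, the squared distance from v to span{e_j}.)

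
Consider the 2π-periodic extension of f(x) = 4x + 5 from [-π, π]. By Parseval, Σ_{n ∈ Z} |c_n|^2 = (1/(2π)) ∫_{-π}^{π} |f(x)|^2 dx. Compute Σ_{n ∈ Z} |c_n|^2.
Σ |c_n|^2 = 16π^2/3 + 25

Expand and integrate term by term over [-π, π]:
  ∫ (4x)^2 dx = 16·(2π^3/3); ∫ 2·4·(5)·x dx = 0 (odd integrand); ∫ 5^2 dx = 25·2π.
So (1/(2π)) ∫_{-π}^{π} (4x + 5)^2 dx = 16π^2/3 + 25 = 16π^2/3 + 25.
Parseval ⇒ Σ |c_n|^2 = 16π^2/3 + 25.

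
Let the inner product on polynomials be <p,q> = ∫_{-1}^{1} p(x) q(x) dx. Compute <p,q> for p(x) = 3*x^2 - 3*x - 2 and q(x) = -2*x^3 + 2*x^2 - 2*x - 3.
<p,q> = 182/15

Expand the product: p(x)·q(x) = -6*x^5 + 12*x^4 - 8*x^3 - 7*x^2 + 13*x + 6.
∫_{-1}^{1} of each monomial x^k gives [2/(k+1) if k even, 0 if k odd]. Integrating term-by-term (or equivalently evaluating the antiderivative F(x) = -x^6 + 12*x^5/5 - 2*x^4 - 7*x^3/3 + 13*x^2/2 + 6*x at the endpoints):
  F(1) − F(−1) = 287/30 − (-77/30) = 182/15.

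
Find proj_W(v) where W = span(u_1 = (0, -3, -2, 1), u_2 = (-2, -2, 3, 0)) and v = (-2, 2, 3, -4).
proj_W(v) = (-18/17, 282/119, 461/119, -8/7)

Set up U = [u_1 | ... | u_2] ∈ R^(4×2). The projector onto W = col(U) is P = U (U^T U)^(-1) U^T.
Compute U^T U =
  [14, 0]
  [0, 17],
and U^T v = (-16, 9).
Solve U^T U · c = U^T v for the coefficients: c = (-8/7, 9/17). The projection is proj_W(v) = U c.
Check: (v - proj_W(v)) · u_1 = 0  (should be 0).
Check: (v - proj_W(v)) · u_2 = 0  (should be 0).
Result: proj_W(v) = (-18/17, 282/119, 461/119, -8/7).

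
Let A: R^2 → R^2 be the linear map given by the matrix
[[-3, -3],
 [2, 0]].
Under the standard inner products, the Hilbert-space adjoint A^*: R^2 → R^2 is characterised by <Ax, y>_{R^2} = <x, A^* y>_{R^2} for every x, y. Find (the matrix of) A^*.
A^* = A^T =
[[-3, 2],
 [-3, 0]]

For real matrices with standard dot products, the defining identity <Ax, y> = <x, A^* y> gives (Ax)^T y = x^T (A^*) y, i.e. x^T A^T y = x^T (A^*) y. Since this holds for all x, y, we must have A^* = A^T. Therefore
A^* =
[[-3, 2],
 [-3, 0]].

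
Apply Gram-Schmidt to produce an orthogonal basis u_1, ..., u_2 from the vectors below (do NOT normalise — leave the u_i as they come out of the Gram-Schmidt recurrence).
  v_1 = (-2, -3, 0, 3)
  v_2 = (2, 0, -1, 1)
Orthogonal basis:
  u_1 = (-2, -3, 0, 3)
  u_2 = (21/11, -3/22, -1, 25/22)

Apply the Gram-Schmidt recurrence
  u_1 = v_1
  u_i = v_i − Σ_{j<i} ((v_i · u_j) / (u_j · u_j)) · u_j.

Step by step this gives:
  u_1 = (-2, -3, 0, 3)
  u_2 = (21/11, -3/22, -1, 25/22)

Orthogonality check:
  u_2 · u_1 = 0 (should be 0)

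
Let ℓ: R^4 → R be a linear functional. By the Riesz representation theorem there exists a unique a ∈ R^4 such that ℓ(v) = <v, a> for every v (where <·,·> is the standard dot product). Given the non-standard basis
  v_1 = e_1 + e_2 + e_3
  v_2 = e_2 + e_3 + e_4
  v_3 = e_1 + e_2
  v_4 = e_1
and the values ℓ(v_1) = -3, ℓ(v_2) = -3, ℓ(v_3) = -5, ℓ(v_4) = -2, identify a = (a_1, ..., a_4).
a = (-2, -3, 2, -2)

Write a = (a_1, ..., a_4) in the standard basis. For each basis vector v_i, ℓ(v_i) = <v_i, a> is a linear equation in the a_j's. Collect the n equations into a matrix system V a = ℓ, where row i of V is v_i (expressed in the standard basis). Since V is invertible (lower-triangular with 1s on the diagonal, up to permutation), solve by back-substitution:
  V =
[[1, 1, 1, 0],
 [0, 1, 1, 1],
 [1, 1, 0, 0],
 [1, 0, 0, 0]]
  V a = (-3, -3, -5, -2)
Solving gives a = (-2, -3, 2, -2).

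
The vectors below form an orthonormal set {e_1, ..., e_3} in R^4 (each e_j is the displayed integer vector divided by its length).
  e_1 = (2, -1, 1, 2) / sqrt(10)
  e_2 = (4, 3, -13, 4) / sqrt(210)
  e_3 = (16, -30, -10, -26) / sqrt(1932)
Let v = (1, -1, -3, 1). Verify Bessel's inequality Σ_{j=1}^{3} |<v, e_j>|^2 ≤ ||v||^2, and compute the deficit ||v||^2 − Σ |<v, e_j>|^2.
Σ |<v, e_j>|^2 = 251/23; ||v||^2 = 12; deficit = 25/23

Write each e_j = u_j / sqrt(<u_j, u_j>) where u_j is the displayed integer vector. Then <v, e_j> = <v, u_j> / sqrt(<u_j, u_j>), so |<v, e_j>|^2 = <v, u_j>^2 / <u_j, u_j>.
Coefficients: <v, e_1> = 2/sqrt(10), <v, e_2> = 44/sqrt(210), <v, e_3> = 50/sqrt(1932).
Square and sum: Σ |<v, e_j>|^2 = 251/23.
Compute ||v||^2 = v·v = 12.
Deficit = 12 − 251/23 = 25/23 ≥ 0, confirming Bessel's inequality. (The deficit equals ||v − Σ <v,e_j> e_j||^2, the squared distance from v to span{e_j}.)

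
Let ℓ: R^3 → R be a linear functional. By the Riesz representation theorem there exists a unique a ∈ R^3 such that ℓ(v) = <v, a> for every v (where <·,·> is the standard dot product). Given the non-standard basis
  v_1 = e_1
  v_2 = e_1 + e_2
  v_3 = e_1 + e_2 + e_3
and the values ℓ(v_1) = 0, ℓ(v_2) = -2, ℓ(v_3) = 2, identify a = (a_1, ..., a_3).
a = (0, -2, 4)

Write a = (a_1, ..., a_3) in the standard basis. For each basis vector v_i, ℓ(v_i) = <v_i, a> is a linear equation in the a_j's. Collect the n equations into a matrix system V a = ℓ, where row i of V is v_i (expressed in the standard basis). Since V is invertible (lower-triangular with 1s on the diagonal, up to permutation), solve by back-substitution:
  V =
[[1, 0, 0],
 [1, 1, 0],
 [1, 1, 1]]
  V a = (0, -2, 2)
Solving gives a = (0, -2, 4).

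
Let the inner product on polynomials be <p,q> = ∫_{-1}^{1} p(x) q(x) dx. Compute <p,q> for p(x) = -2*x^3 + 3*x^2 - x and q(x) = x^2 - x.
<p,q> = 8/3

Expand the product: p(x)·q(x) = -2*x^5 + 5*x^4 - 4*x^3 + x^2.
∫_{-1}^{1} of each monomial x^k gives [2/(k+1) if k even, 0 if k odd]. Integrating term-by-term (or equivalently evaluating the antiderivative F(x) = -x^6/3 + x^5 - x^4 + x^3/3 at the endpoints):
  F(1) − F(−1) = 0 − (-8/3) = 8/3.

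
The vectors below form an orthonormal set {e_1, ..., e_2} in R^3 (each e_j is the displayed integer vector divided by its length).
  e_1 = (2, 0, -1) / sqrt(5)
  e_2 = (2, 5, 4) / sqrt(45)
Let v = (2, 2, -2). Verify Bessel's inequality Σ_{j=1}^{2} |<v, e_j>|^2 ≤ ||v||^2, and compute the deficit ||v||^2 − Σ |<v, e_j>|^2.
Σ |<v, e_j>|^2 = 8; ||v||^2 = 12; deficit = 4

Write each e_j = u_j / sqrt(<u_j, u_j>) where u_j is the displayed integer vector. Then <v, e_j> = <v, u_j> / sqrt(<u_j, u_j>), so |<v, e_j>|^2 = <v, u_j>^2 / <u_j, u_j>.
Coefficients: <v, e_1> = 6/sqrt(5), <v, e_2> = 6/sqrt(45).
Square and sum: Σ |<v, e_j>|^2 = 8.
Compute ||v||^2 = v·v = 12.
Deficit = 12 − 8 = 4 ≥ 0, confirming Bessel's inequality. (The deficit equals ||v − Σ <v,e_j> e_j||^2, the squared distance from v to span{e_j}.)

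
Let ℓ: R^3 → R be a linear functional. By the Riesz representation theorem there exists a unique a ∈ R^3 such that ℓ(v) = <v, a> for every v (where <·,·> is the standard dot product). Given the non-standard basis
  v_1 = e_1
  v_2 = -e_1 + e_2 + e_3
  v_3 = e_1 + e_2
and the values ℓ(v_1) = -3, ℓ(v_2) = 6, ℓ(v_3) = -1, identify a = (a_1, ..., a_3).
a = (-3, 2, 1)

Write a = (a_1, ..., a_3) in the standard basis. For each basis vector v_i, ℓ(v_i) = <v_i, a> is a linear equation in the a_j's. Collect the n equations into a matrix system V a = ℓ, where row i of V is v_i (expressed in the standard basis). Since V is invertible (lower-triangular with 1s on the diagonal, up to permutation), solve by back-substitution:
  V =
[[1, 0, 0],
 [-1, 1, 1],
 [1, 1, 0]]
  V a = (-3, 6, -1)
Solving gives a = (-3, 2, 1).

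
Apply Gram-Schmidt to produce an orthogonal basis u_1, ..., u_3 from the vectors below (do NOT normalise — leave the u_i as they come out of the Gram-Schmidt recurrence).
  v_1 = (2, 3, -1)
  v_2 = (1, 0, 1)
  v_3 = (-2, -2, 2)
Orthogonal basis:
  u_1 = (2, 3, -1)
  u_2 = (6/7, -3/14, 15/14)
  u_3 = (-2/3, 2/3, 2/3)

Apply the Gram-Schmidt recurrence
  u_1 = v_1
  u_i = v_i − Σ_{j<i} ((v_i · u_j) / (u_j · u_j)) · u_j.

Step by step this gives:
  u_1 = (2, 3, -1)
  u_2 = (6/7, -3/14, 15/14)
  u_3 = (-2/3, 2/3, 2/3)

Orthogonality check:
  u_2 · u_1 = 0 (should be 0)
  u_3 · u_1 = 0 (should be 0)
  u_3 · u_2 = 0 (should be 0)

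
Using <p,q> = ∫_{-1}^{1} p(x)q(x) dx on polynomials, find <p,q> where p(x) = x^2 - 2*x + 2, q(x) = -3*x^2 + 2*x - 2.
<p,q> = -86/5

Expand the product: p(x)·q(x) = -3*x^4 + 8*x^3 - 12*x^2 + 8*x - 4.
∫_{-1}^{1} of each monomial x^k gives [2/(k+1) if k even, 0 if k odd]. Integrating term-by-term (or equivalently evaluating the antiderivative F(x) = -3*x^5/5 + 2*x^4 - 4*x^3 + 4*x^2 - 4*x at the endpoints):
  F(1) − F(−1) = -13/5 − (73/5) = -86/5.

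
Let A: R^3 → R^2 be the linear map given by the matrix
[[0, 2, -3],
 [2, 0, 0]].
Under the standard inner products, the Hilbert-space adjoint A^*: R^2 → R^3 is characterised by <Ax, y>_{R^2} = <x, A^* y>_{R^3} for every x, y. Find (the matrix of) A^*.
A^* = A^T =
[[0, 2],
 [2, 0],
 [-3, 0]]

For real matrices with standard dot products, the defining identity <Ax, y> = <x, A^* y> gives (Ax)^T y = x^T (A^*) y, i.e. x^T A^T y = x^T (A^*) y. Since this holds for all x, y, we must have A^* = A^T. Therefore
A^* =
[[0, 2],
 [2, 0],
 [-3, 0]].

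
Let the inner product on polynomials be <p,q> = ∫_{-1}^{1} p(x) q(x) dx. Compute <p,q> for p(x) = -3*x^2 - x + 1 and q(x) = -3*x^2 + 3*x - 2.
<p,q> = -2/5

Expand the product: p(x)·q(x) = 9*x^4 - 6*x^3 + 5*x - 2.
∫_{-1}^{1} of each monomial x^k gives [2/(k+1) if k even, 0 if k odd]. Integrating term-by-term (or equivalently evaluating the antiderivative F(x) = 9*x^5/5 - 3*x^4/2 + 5*x^2/2 - 2*x at the endpoints):
  F(1) − F(−1) = 4/5 − (6/5) = -2/5.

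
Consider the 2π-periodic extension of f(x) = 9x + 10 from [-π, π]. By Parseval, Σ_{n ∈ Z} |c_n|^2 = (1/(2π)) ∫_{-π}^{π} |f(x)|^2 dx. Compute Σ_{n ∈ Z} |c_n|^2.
Σ |c_n|^2 = 27π^2 + 100

Expand and integrate term by term over [-π, π]:
  ∫ (9x)^2 dx = 81·(2π^3/3); ∫ 2·9·(10)·x dx = 0 (odd integrand); ∫ 10^2 dx = 100·2π.
So (1/(2π)) ∫_{-π}^{π} (9x + 10)^2 dx = 81π^2/3 + 100 = 27π^2 + 100.
Parseval ⇒ Σ |c_n|^2 = 27π^2 + 100.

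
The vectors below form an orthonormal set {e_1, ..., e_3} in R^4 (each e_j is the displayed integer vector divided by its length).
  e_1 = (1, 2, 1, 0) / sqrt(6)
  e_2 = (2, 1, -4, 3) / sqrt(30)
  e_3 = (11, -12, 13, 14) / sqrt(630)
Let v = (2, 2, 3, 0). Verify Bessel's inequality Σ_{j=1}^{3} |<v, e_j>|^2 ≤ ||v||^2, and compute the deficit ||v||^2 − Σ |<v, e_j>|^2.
Σ |<v, e_j>|^2 = 1063/63; ||v||^2 = 17; deficit = 8/63

Write each e_j = u_j / sqrt(<u_j, u_j>) where u_j is the displayed integer vector. Then <v, e_j> = <v, u_j> / sqrt(<u_j, u_j>), so |<v, e_j>|^2 = <v, u_j>^2 / <u_j, u_j>.
Coefficients: <v, e_1> = 9/sqrt(6), <v, e_2> = -6/sqrt(30), <v, e_3> = 37/sqrt(630).
Square and sum: Σ |<v, e_j>|^2 = 1063/63.
Compute ||v||^2 = v·v = 17.
Deficit = 17 − 1063/63 = 8/63 ≥ 0, confirming Bessel's inequality. (The deficit equals ||v − Σ <v,e_j> e_j||^2, the squared distance from v to span{e_j}.)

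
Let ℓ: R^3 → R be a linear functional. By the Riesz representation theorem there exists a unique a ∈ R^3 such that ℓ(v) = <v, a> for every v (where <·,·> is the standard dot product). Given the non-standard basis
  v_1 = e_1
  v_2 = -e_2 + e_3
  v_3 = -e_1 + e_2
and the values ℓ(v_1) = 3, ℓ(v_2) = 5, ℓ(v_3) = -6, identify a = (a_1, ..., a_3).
a = (3, -3, 2)

Write a = (a_1, ..., a_3) in the standard basis. For each basis vector v_i, ℓ(v_i) = <v_i, a> is a linear equation in the a_j's. Collect the n equations into a matrix system V a = ℓ, where row i of V is v_i (expressed in the standard basis). Since V is invertible (lower-triangular with 1s on the diagonal, up to permutation), solve by back-substitution:
  V =
[[1, 0, 0],
 [0, -1, 1],
 [-1, 1, 0]]
  V a = (3, 5, -6)
Solving gives a = (3, -3, 2).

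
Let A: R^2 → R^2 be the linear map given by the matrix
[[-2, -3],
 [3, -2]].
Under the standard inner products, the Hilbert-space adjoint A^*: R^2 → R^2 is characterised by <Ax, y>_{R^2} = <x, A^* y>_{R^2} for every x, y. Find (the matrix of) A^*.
A^* = A^T =
[[-2, 3],
 [-3, -2]]

For real matrices with standard dot products, the defining identity <Ax, y> = <x, A^* y> gives (Ax)^T y = x^T (A^*) y, i.e. x^T A^T y = x^T (A^*) y. Since this holds for all x, y, we must have A^* = A^T. Therefore
A^* =
[[-2, 3],
 [-3, -2]].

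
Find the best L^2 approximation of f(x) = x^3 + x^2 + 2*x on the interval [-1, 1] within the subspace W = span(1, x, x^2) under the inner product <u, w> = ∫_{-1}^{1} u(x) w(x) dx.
g(x) = x^2 + 13*x/5

The best approximation g ∈ W is the orthogonal projection of f onto W. Writing g = a_0 + a_1 x + a_2 x^2, the coefficients solve the normal equations G · a = b where
  G_{ij} = <φ_i, φ_j> and b_i = <f, φ_i>, with φ_0 = 1, φ_1 = x, φ_2 = x^2.
G =
  [2, 0, 2/3]
  [0, 2/3, 0]
  [2/3, 0, 2/5],
b = (2/3, 26/15, 2/5).
Solving gives a_0 = 0, a_1 = 13/5, a_2 = 1, so
  g(x) = x^2 + 13*x/5.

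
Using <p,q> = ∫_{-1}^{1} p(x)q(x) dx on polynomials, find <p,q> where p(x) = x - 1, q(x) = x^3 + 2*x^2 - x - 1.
<p,q> = 2/5

Expand the product: p(x)·q(x) = x^4 + x^3 - 3*x^2 + 1.
∫_{-1}^{1} of each monomial x^k gives [2/(k+1) if k even, 0 if k odd]. Integrating term-by-term (or equivalently evaluating the antiderivative F(x) = x^5/5 + x^4/4 - x^3 + x at the endpoints):
  F(1) − F(−1) = 9/20 − (1/20) = 2/5.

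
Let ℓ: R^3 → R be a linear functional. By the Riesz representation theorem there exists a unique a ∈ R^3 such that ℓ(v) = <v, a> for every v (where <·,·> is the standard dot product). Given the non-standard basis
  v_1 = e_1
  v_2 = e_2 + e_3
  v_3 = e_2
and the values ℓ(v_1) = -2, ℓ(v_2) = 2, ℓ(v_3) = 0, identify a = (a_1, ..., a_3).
a = (-2, 0, 2)

Write a = (a_1, ..., a_3) in the standard basis. For each basis vector v_i, ℓ(v_i) = <v_i, a> is a linear equation in the a_j's. Collect the n equations into a matrix system V a = ℓ, where row i of V is v_i (expressed in the standard basis). Since V is invertible (lower-triangular with 1s on the diagonal, up to permutation), solve by back-substitution:
  V =
[[1, 0, 0],
 [0, 1, 1],
 [0, 1, 0]]
  V a = (-2, 2, 0)
Solving gives a = (-2, 0, 2).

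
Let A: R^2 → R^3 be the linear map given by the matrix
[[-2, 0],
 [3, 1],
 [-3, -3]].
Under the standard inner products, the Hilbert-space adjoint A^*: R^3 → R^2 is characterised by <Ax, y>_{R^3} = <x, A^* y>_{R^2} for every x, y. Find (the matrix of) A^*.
A^* = A^T =
[[-2, 3, -3],
 [0, 1, -3]]

For real matrices with standard dot products, the defining identity <Ax, y> = <x, A^* y> gives (Ax)^T y = x^T (A^*) y, i.e. x^T A^T y = x^T (A^*) y. Since this holds for all x, y, we must have A^* = A^T. Therefore
A^* =
[[-2, 3, -3],
 [0, 1, -3]].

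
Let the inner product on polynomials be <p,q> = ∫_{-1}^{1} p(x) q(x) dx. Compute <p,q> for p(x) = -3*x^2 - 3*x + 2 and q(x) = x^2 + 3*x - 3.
<p,q> = -178/15

Expand the product: p(x)·q(x) = -3*x^4 - 12*x^3 + 2*x^2 + 15*x - 6.
∫_{-1}^{1} of each monomial x^k gives [2/(k+1) if k even, 0 if k odd]. Integrating term-by-term (or equivalently evaluating the antiderivative F(x) = -3*x^5/5 - 3*x^4 + 2*x^3/3 + 15*x^2/2 - 6*x at the endpoints):
  F(1) − F(−1) = -43/30 − (313/30) = -178/15.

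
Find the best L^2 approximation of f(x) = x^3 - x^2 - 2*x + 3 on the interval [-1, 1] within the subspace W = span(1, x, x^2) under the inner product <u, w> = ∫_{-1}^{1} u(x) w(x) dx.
g(x) = -x^2 - 7*x/5 + 3

The best approximation g ∈ W is the orthogonal projection of f onto W. Writing g = a_0 + a_1 x + a_2 x^2, the coefficients solve the normal equations G · a = b where
  G_{ij} = <φ_i, φ_j> and b_i = <f, φ_i>, with φ_0 = 1, φ_1 = x, φ_2 = x^2.
G =
  [2, 0, 2/3]
  [0, 2/3, 0]
  [2/3, 0, 2/5],
b = (16/3, -14/15, 8/5).
Solving gives a_0 = 3, a_1 = -7/5, a_2 = -1, so
  g(x) = -x^2 - 7*x/5 + 3.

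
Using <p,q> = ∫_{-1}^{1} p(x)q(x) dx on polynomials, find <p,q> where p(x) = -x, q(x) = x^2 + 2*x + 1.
<p,q> = -4/3

Expand the product: p(x)·q(x) = -x^3 - 2*x^2 - x.
∫_{-1}^{1} of each monomial x^k gives [2/(k+1) if k even, 0 if k odd]. Integrating term-by-term (or equivalently evaluating the antiderivative F(x) = -x^4/4 - 2*x^3/3 - x^2/2 at the endpoints):
  F(1) − F(−1) = -17/12 − (-1/12) = -4/3.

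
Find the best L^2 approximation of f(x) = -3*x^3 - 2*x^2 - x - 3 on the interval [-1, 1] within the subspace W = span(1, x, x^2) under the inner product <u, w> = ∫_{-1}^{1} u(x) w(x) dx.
g(x) = -2*x^2 - 14*x/5 - 3

The best approximation g ∈ W is the orthogonal projection of f onto W. Writing g = a_0 + a_1 x + a_2 x^2, the coefficients solve the normal equations G · a = b where
  G_{ij} = <φ_i, φ_j> and b_i = <f, φ_i>, with φ_0 = 1, φ_1 = x, φ_2 = x^2.
G =
  [2, 0, 2/3]
  [0, 2/3, 0]
  [2/3, 0, 2/5],
b = (-22/3, -28/15, -14/5).
Solving gives a_0 = -3, a_1 = -14/5, a_2 = -2, so
  g(x) = -2*x^2 - 14*x/5 - 3.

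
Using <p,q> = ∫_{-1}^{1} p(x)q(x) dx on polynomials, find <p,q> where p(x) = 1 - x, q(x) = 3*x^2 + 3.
<p,q> = 8

Expand the product: p(x)·q(x) = -3*x^3 + 3*x^2 - 3*x + 3.
∫_{-1}^{1} of each monomial x^k gives [2/(k+1) if k even, 0 if k odd]. Integrating term-by-term (or equivalently evaluating the antiderivative F(x) = -3*x^4/4 + x^3 - 3*x^2/2 + 3*x at the endpoints):
  F(1) − F(−1) = 7/4 − (-25/4) = 8.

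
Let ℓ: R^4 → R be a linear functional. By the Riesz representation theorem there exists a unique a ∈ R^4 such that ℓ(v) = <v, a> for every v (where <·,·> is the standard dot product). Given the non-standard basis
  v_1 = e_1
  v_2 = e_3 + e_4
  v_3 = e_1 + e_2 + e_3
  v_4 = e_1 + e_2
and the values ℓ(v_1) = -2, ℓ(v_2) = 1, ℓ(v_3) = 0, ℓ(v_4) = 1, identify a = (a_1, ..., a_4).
a = (-2, 3, -1, 2)

Write a = (a_1, ..., a_4) in the standard basis. For each basis vector v_i, ℓ(v_i) = <v_i, a> is a linear equation in the a_j's. Collect the n equations into a matrix system V a = ℓ, where row i of V is v_i (expressed in the standard basis). Since V is invertible (lower-triangular with 1s on the diagonal, up to permutation), solve by back-substitution:
  V =
[[1, 0, 0, 0],
 [0, 0, 1, 1],
 [1, 1, 1, 0],
 [1, 1, 0, 0]]
  V a = (-2, 1, 0, 1)
Solving gives a = (-2, 3, -1, 2).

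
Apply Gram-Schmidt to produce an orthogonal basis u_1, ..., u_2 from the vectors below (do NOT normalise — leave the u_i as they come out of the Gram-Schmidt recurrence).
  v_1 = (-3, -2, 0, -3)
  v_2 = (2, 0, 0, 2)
Orthogonal basis:
  u_1 = (-3, -2, 0, -3)
  u_2 = (4/11, -12/11, 0, 4/11)

Apply the Gram-Schmidt recurrence
  u_1 = v_1
  u_i = v_i − Σ_{j<i} ((v_i · u_j) / (u_j · u_j)) · u_j.

Step by step this gives:
  u_1 = (-3, -2, 0, -3)
  u_2 = (4/11, -12/11, 0, 4/11)

Orthogonality check:
  u_2 · u_1 = 0 (should be 0)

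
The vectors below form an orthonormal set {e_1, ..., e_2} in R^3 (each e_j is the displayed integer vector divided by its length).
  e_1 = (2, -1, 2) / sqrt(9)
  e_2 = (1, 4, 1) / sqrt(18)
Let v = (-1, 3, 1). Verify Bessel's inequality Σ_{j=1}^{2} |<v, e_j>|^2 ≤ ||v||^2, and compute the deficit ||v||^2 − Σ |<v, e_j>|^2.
Σ |<v, e_j>|^2 = 9; ||v||^2 = 11; deficit = 2

Write each e_j = u_j / sqrt(<u_j, u_j>) where u_j is the displayed integer vector. Then <v, e_j> = <v, u_j> / sqrt(<u_j, u_j>), so |<v, e_j>|^2 = <v, u_j>^2 / <u_j, u_j>.
Coefficients: <v, e_1> = -3/sqrt(9), <v, e_2> = 12/sqrt(18).
Square and sum: Σ |<v, e_j>|^2 = 9.
Compute ||v||^2 = v·v = 11.
Deficit = 11 − 9 = 2 ≥ 0, confirming Bessel's inequality. (The deficit equals ||v − Σ <v,e_j> e_j||^2, the squared distance from v to span{e_j}.)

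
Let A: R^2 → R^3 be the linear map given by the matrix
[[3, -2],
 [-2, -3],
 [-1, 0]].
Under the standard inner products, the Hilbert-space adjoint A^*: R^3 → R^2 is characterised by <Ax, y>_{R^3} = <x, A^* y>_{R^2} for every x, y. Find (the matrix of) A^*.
A^* = A^T =
[[3, -2, -1],
 [-2, -3, 0]]

For real matrices with standard dot products, the defining identity <Ax, y> = <x, A^* y> gives (Ax)^T y = x^T (A^*) y, i.e. x^T A^T y = x^T (A^*) y. Since this holds for all x, y, we must have A^* = A^T. Therefore
A^* =
[[3, -2, -1],
 [-2, -3, 0]].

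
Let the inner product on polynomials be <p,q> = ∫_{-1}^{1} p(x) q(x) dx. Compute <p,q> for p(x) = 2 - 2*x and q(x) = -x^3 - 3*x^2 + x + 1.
<p,q> = -8/15

Expand the product: p(x)·q(x) = 2*x^4 + 4*x^3 - 8*x^2 + 2.
∫_{-1}^{1} of each monomial x^k gives [2/(k+1) if k even, 0 if k odd]. Integrating term-by-term (or equivalently evaluating the antiderivative F(x) = 2*x^5/5 + x^4 - 8*x^3/3 + 2*x at the endpoints):
  F(1) − F(−1) = 11/15 − (19/15) = -8/15.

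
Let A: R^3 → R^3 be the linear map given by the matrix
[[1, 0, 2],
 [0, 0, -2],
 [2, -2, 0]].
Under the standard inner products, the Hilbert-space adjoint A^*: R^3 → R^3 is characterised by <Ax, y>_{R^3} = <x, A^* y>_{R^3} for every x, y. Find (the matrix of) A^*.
A^* = A^T =
[[1, 0, 2],
 [0, 0, -2],
 [2, -2, 0]]

For real matrices with standard dot products, the defining identity <Ax, y> = <x, A^* y> gives (Ax)^T y = x^T (A^*) y, i.e. x^T A^T y = x^T (A^*) y. Since this holds for all x, y, we must have A^* = A^T. Therefore
A^* =
[[1, 0, 2],
 [0, 0, -2],
 [2, -2, 0]].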